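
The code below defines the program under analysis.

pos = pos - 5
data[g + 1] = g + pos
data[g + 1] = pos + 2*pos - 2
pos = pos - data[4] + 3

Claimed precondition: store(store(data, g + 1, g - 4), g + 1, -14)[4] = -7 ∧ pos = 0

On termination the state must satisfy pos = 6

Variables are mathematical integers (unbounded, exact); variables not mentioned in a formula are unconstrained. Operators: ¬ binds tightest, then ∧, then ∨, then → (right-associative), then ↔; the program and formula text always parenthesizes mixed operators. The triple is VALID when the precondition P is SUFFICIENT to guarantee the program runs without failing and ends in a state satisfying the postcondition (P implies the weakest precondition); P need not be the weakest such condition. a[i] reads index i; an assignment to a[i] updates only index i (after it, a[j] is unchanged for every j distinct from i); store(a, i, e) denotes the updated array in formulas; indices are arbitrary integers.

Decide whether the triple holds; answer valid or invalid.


Working backward. After the program, pos = 6 must hold.
Before pos := pos - data[4] + 3: pos = data[4] + 3
Before data[g + 1] := pos + 2*pos - 2: pos = store(data, g + 1, 3*pos - 2)[4] + 3
Before data[g + 1] := g + pos: pos = store(store(data, g + 1, g + pos), g + 1, 3*pos - 2)[4] + 3
Before pos := pos - 5: pos = store(store(data, g + 1, g + pos - 5), g + 1, 3*pos - 17)[4] + 8
The weakest precondition is pos = store(store(data, g + 1, g + pos - 5), g + 1, 3*pos - 17)[4] + 8.
Check whether store(store(data, g + 1, g - 4), g + 1, -14)[4] = -7 ∧ pos = 0 implies it.
Countermodel: at the initial state data = {[3] = 2, [4] = -7, elsewhere 2}, g = 2, pos = 0, the precondition holds but the weakest precondition fails.
Answer: invalid


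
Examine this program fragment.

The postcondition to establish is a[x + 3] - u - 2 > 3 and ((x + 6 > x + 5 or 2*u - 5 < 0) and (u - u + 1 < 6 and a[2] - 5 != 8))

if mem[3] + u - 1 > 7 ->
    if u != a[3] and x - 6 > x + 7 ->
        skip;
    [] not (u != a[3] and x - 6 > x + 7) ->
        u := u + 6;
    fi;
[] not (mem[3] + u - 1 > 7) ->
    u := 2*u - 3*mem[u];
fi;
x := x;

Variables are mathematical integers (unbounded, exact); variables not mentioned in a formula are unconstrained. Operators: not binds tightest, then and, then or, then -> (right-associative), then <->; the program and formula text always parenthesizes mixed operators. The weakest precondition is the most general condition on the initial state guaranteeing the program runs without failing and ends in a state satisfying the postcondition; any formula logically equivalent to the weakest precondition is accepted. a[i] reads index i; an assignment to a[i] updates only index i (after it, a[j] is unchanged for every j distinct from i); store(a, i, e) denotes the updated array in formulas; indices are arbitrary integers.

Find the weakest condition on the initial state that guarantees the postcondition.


Working backward. After the program, the postcondition a[x + 3] - u - 2 > 3 and ((x + 6 > x + 5 or 2*u - 5 < 0) and (u - u + 1 < 6 and a[2] - 5 != 8)) must hold; in canonical form it is a[x + 3] > u + 5 and a[2] != 13.
Before x := x: a[x + 3] > u + 5 and a[2] != 13
Then branch requires a[x + 3] > u + 11 and a[2] != 13; else branch requires a[x + 3] + 3*mem[u] > 2*u + 5 and a[2] != 13.
Before the if: (mem[3] + u > 8 -> (a[x + 3] > u + 11 and a[2] != 13)) and ((not (mem[3] + u > 8)) -> (a[x + 3] + 3*mem[u] > 2*u + 5 and a[2] != 13))
Answer: WP = (mem[3] + u > 8 -> (a[x + 3] > u + 11 and a[2] != 13)) and ((not (mem[3] + u > 8)) -> (a[x + 3] + 3*mem[u] > 2*u + 5 and a[2] != 13))


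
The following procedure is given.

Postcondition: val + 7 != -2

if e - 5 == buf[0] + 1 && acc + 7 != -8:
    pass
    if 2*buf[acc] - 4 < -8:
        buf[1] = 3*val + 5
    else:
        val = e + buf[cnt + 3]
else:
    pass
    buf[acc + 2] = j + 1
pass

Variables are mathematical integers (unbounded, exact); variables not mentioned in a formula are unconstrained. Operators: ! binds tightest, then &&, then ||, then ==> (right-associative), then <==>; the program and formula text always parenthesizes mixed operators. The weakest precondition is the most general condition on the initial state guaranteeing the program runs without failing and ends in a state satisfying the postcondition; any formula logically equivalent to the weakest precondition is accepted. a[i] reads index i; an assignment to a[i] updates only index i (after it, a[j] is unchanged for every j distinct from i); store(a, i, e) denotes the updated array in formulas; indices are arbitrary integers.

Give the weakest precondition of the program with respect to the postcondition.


Working backward. After the program, the postcondition val + 7 != -2 must hold; in canonical form it is val != -9.
Before skip: val != -9
Then branch requires (2*buf[acc] < -4 ==> val != -9) && ((!(2*buf[acc] < -4)) ==> buf[cnt + 3] + e != -9); else branch requires val != -9.
Before the if: ((e == buf[0] + 6 && acc != -15) ==> ((2*buf[acc] < -4 ==> val != -9) && ((!(2*buf[acc] < -4)) ==> buf[cnt + 3] + e != -9))) && ((!(e == buf[0] + 6 && acc != -15)) ==> val != -9)
Answer: WP = ((e == buf[0] + 6 && acc != -15) ==> ((2*buf[acc] < -4 ==> val != -9) && ((!(2*buf[acc] < -4)) ==> buf[cnt + 3] + e != -9))) && ((!(e == buf[0] + 6 && acc != -15)) ==> val != -9)


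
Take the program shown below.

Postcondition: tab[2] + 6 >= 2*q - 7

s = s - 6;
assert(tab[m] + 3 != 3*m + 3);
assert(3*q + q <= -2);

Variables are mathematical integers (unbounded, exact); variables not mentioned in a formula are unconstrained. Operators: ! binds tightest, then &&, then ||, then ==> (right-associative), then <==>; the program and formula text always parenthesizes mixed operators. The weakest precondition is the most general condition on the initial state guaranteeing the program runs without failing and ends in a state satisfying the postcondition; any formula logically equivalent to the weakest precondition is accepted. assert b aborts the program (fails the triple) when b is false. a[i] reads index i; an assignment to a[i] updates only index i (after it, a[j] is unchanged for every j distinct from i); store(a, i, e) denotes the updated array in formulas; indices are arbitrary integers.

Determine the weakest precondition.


Working backward. After the program, the postcondition tab[2] + 6 >= 2*q - 7 must hold; in canonical form it is tab[2] >= 2*q - 13.
Before assert 3*q + q <= -2: 4*q <= -2 && tab[2] >= 2*q - 13
Before assert tab[m] + 3 != 3*m + 3: tab[m] != 3*m && 4*q <= -2 && tab[2] >= 2*q - 13
Before s := s - 6: tab[m] != 3*m && 4*q <= -2 && tab[2] >= 2*q - 13
Answer: WP = tab[m] != 3*m && 4*q <= -2 && tab[2] >= 2*q - 13


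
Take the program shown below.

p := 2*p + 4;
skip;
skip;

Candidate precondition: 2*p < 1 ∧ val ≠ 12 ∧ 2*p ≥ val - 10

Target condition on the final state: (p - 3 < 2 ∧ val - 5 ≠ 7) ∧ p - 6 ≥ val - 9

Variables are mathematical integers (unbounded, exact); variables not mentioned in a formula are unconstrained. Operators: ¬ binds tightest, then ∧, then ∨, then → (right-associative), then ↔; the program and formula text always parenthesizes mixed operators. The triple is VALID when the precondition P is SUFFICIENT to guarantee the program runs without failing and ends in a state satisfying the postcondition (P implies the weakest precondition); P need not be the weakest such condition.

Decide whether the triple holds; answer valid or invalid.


Working backward. After the program, the postcondition (p - 3 < 2 ∧ val - 5 ≠ 7) ∧ p - 6 ≥ val - 9 must hold; in canonical form it is p < 5 ∧ val ≠ 12 ∧ p ≥ val - 3.
Before skip: p < 5 ∧ val ≠ 12 ∧ p ≥ val - 3
Before skip: p < 5 ∧ val ≠ 12 ∧ p ≥ val - 3
Before p := 2*p + 4: 2*p < 1 ∧ val ≠ 12 ∧ 2*p ≥ val - 7
The weakest precondition is 2*p < 1 ∧ val ≠ 12 ∧ 2*p ≥ val - 7.
Check whether 2*p < 1 ∧ val ≠ 12 ∧ 2*p ≥ val - 10 implies it.
Countermodel: at the initial state p = -4, val = 0, the precondition holds but the weakest precondition fails.
Answer: invalid


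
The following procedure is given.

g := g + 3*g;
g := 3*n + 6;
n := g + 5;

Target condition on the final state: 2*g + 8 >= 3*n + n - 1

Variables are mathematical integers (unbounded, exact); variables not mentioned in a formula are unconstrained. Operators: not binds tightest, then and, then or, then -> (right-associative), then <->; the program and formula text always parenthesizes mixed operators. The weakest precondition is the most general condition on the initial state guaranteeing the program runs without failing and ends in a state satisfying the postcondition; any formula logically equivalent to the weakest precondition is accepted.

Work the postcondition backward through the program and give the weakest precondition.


Working backward. After the program, the postcondition 2*g + 8 >= 3*n + n - 1 must hold; in canonical form it is 2*g >= 4*n - 9.
Before n := g + 5: 2*g <= -11
Before g := 3*n + 6: 6*n <= -23
Before g := g + 3*g: 6*n <= -23
Answer: WP = 6*n <= -23


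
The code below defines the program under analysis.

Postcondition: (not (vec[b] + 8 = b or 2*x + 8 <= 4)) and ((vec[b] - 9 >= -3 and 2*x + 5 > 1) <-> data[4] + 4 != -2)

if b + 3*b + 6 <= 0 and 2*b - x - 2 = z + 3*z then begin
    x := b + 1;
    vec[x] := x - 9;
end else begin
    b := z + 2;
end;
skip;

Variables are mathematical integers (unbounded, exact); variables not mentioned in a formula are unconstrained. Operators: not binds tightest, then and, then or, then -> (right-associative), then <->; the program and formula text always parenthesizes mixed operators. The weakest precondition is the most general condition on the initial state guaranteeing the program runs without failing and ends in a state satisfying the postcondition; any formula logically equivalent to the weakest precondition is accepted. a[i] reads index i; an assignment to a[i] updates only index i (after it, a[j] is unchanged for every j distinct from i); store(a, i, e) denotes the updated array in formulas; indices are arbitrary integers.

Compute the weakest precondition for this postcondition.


Working backward. After the program, the postcondition (not (vec[b] + 8 = b or 2*x + 8 <= 4)) and ((vec[b] - 9 >= -3 and 2*x + 5 > 1) <-> data[4] + 4 != -2) must hold; in canonical form it is (not (vec[b] = b - 8 or 2*x <= -4)) and ((vec[b] >= 6 and 2*x > -4) <-> data[4] != -6).
Before skip: (not (vec[b] = b - 8 or 2*x <= -4)) and ((vec[b] >= 6 and 2*x > -4) <-> data[4] != -6)
Then branch requires (not (store(vec, b + 1, b - 8)[b] = b - 8 or 2*b <= -6)) and ((store(vec, b + 1, b - 8)[b] >= 6 and 2*b > -6) <-> data[4] != -6); else branch requires (not (vec[z + 2] = z - 6 or 2*x <= -4)) and ((vec[z + 2] >= 6 and 2*x > -4) <-> data[4] != -6).
Before the if: ((4*b <= -6 and 2*b = x + 4*z + 2) -> ((not (store(vec, b + 1, b - 8)[b] = b - 8 or 2*b <= -6)) and ((store(vec, b + 1, b - 8)[b] >= 6 and 2*b > -6) <-> data[4] != -6))) and ((not (4*b <= -6 and 2*b = x + 4*z + 2)) -> ((not (vec[z + 2] = z - 6 or 2*x <= -4)) and ((vec[z + 2] >= 6 and 2*x > -4) <-> data[4] != -6)))
Answer: WP = ((4*b <= -6 and 2*b = x + 4*z + 2) -> ((not (store(vec, b + 1, b - 8)[b] = b - 8 or 2*b <= -6)) and ((store(vec, b + 1, b - 8)[b] >= 6 and 2*b > -6) <-> data[4] != -6))) and ((not (4*b <= -6 and 2*b = x + 4*z + 2)) -> ((not (vec[z + 2] = z - 6 or 2*x <= -4)) and ((vec[z + 2] >= 6 and 2*x > -4) <-> data[4] != -6)))


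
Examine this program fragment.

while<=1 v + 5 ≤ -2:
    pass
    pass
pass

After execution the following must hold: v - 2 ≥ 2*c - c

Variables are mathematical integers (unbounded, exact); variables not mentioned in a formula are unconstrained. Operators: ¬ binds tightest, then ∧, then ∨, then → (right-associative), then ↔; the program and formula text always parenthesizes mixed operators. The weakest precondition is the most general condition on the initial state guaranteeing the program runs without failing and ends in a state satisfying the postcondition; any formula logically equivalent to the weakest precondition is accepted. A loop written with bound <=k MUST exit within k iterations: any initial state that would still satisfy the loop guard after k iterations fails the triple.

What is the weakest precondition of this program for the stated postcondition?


Working backward. After the program, the postcondition v - 2 ≥ 2*c - c must hold; in canonical form it is v ≥ c + 2.
Before skip: v ≥ c + 2
Before the loop (bound <=1), unroll the exhaustion recursion (WP_0 = exit-now case; WP_j = one more guarded iteration, up to j = 1):
  WP_0: (¬(v ≤ -7)) ∧ v ≥ c + 2
  WP_1: (v ≤ -7 → ((¬(v ≤ -7)) ∧ v ≥ c + 2)) ∧ ((¬(v ≤ -7)) → v ≥ c + 2)
So before the loop: (v ≤ -7 → ((¬(v ≤ -7)) ∧ v ≥ c + 2)) ∧ ((¬(v ≤ -7)) → v ≥ c + 2)
Answer: WP = (v ≤ -7 → ((¬(v ≤ -7)) ∧ v ≥ c + 2)) ∧ ((¬(v ≤ -7)) → v ≥ c + 2)


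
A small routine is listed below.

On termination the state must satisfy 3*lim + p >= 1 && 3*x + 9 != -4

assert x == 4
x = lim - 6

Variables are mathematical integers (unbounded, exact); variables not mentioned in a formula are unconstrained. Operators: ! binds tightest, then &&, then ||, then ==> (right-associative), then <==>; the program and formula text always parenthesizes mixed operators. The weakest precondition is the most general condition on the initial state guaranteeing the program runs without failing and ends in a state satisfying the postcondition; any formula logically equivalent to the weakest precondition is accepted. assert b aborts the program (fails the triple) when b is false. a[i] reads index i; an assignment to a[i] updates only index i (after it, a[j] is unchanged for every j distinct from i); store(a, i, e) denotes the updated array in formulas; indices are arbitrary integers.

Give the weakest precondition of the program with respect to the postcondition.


Working backward. After the program, the postcondition 3*lim + p >= 1 && 3*x + 9 != -4 must hold; in canonical form it is 3*lim + p >= 1 && 3*x != -13.
Before x := lim - 6: 3*lim + p >= 1 && 3*lim != 5
Before assert x == 4: x == 4 && 3*lim + p >= 1 && 3*lim != 5
Answer: WP = x == 4 && 3*lim + p >= 1 && 3*lim != 5


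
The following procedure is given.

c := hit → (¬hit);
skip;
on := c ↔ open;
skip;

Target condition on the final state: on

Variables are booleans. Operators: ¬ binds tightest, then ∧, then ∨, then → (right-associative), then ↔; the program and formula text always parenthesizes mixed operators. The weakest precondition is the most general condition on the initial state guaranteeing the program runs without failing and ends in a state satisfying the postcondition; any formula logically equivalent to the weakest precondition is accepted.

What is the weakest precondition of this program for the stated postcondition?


Working backward. After the program, on must hold.
Before skip: on
Before on := c ↔ open: c ↔ open
Before skip: c ↔ open
Before c := hit → (¬hit): (hit → (¬hit)) ↔ open
Answer: WP = (hit → (¬hit)) ↔ open


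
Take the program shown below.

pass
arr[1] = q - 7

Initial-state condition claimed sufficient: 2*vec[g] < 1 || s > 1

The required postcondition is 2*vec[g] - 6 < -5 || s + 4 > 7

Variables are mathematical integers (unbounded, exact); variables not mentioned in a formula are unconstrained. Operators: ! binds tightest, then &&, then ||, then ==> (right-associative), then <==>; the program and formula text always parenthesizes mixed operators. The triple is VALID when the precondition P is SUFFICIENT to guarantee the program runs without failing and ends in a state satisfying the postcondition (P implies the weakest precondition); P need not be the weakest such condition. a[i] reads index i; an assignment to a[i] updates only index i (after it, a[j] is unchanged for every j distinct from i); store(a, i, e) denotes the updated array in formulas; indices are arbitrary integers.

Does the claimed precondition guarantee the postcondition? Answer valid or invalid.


Working backward. After the program, the postcondition 2*vec[g] - 6 < -5 || s + 4 > 7 must hold; in canonical form it is 2*vec[g] < 1 || s > 3.
Before arr[1] := q - 7: 2*vec[g] < 1 || s > 3
Before skip: 2*vec[g] < 1 || s > 3
The weakest precondition is 2*vec[g] < 1 || s > 3.
Check whether 2*vec[g] < 1 || s > 1 implies it.
Countermodel: at the initial state g = 0, s = 2, vec = {[0] = 1, elsewhere 1}, the precondition holds but the weakest precondition fails.
Answer: invalid


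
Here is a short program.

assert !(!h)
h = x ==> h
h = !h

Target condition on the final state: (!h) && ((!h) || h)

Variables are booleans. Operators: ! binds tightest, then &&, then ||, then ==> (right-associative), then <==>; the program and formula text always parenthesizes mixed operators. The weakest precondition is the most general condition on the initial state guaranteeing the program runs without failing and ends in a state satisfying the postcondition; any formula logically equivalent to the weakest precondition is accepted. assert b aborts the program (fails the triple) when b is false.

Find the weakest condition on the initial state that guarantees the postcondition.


Working backward. After the program, the postcondition (!h) && ((!h) || h) must hold; in canonical form it is !h.
Before h := !h: h
Before h := x ==> h: x ==> h
Before assert !(!h): h && (x ==> h)
Answer: WP = h && (x ==> h)


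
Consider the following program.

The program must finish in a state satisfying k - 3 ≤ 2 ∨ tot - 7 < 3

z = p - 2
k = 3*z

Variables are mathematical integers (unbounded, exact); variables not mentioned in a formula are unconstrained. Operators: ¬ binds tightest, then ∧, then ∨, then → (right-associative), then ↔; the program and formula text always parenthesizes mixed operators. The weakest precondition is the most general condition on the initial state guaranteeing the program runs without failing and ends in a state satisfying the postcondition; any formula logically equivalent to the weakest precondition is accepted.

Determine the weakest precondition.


Working backward. After the program, the postcondition k - 3 ≤ 2 ∨ tot - 7 < 3 must hold; in canonical form it is k ≤ 5 ∨ tot < 10.
Before k := 3*z: 3*z ≤ 5 ∨ tot < 10
Before z := p - 2: 3*p ≤ 11 ∨ tot < 10
Answer: WP = 3*p ≤ 11 ∨ tot < 10


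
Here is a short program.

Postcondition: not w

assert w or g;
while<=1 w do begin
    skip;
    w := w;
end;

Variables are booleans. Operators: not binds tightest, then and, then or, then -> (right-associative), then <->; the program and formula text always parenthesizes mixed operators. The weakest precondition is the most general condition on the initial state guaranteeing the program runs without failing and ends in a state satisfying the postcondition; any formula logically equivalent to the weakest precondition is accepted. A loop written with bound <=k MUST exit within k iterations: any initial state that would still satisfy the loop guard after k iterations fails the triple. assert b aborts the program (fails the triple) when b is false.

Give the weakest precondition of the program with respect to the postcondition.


Working backward. After the program, not w must hold.
Before the loop (bound <=1), unroll the exhaustion recursion (WP_0 = exit-now case; WP_j = one more guarded iteration, up to j = 1):
  WP_0: not w
  WP_1: w -> (not w)
So before the loop: w -> (not w)
Before assert w or g: (w or g) and (w -> (not w))
Answer: WP = (w or g) and (w -> (not w))


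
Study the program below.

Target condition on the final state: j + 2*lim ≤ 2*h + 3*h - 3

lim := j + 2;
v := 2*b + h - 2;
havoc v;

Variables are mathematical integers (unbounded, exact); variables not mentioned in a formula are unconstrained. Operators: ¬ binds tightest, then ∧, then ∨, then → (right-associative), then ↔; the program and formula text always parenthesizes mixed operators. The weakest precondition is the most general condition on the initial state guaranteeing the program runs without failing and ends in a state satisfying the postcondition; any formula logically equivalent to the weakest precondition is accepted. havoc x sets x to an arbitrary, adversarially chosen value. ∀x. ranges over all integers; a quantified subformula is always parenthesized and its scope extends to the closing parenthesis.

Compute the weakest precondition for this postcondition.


Working backward. After the program, the postcondition j + 2*lim ≤ 2*h + 3*h - 3 must hold; in canonical form it is j + 2*lim ≤ 5*h - 3.
Before havoc v: j + 2*lim ≤ 5*h - 3
Before v := 2*b + h - 2: j + 2*lim ≤ 5*h - 3
Before lim := j + 2: 3*j ≤ 5*h - 7
Answer: WP = 3*j ≤ 5*h - 7


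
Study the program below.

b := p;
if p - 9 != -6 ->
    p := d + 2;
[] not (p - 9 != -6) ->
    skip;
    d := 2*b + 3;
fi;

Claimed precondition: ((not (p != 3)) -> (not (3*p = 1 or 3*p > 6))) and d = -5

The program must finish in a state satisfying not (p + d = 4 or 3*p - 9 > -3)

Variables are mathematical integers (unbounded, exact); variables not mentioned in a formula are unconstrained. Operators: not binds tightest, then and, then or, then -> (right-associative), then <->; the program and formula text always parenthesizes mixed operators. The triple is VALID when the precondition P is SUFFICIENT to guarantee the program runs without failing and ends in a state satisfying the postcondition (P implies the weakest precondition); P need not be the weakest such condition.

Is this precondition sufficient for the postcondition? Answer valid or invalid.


Working backward. After the program, the postcondition not (p + d = 4 or 3*p - 9 > -3) must hold; in canonical form it is not (d + p = 4 or 3*p > 6).
Then branch requires not (2*d = 2 or 3*d > 0); else branch requires not (2*b + p = 1 or 3*p > 6).
Before the if: (p != 3 -> (not (2*d = 2 or 3*d > 0))) and ((not (p != 3)) -> (not (2*b + p = 1 or 3*p > 6)))
Before b := p: (p != 3 -> (not (2*d = 2 or 3*d > 0))) and ((not (p != 3)) -> (not (3*p = 1 or 3*p > 6)))
The weakest precondition is (p != 3 -> (not (2*d = 2 or 3*d > 0))) and ((not (p != 3)) -> (not (3*p = 1 or 3*p > 6))).
Check whether ((not (p != 3)) -> (not (3*p = 1 or 3*p > 6))) and d = -5 implies it.
Every state satisfying the precondition satisfies the weakest precondition: the implication holds.
Answer: valid


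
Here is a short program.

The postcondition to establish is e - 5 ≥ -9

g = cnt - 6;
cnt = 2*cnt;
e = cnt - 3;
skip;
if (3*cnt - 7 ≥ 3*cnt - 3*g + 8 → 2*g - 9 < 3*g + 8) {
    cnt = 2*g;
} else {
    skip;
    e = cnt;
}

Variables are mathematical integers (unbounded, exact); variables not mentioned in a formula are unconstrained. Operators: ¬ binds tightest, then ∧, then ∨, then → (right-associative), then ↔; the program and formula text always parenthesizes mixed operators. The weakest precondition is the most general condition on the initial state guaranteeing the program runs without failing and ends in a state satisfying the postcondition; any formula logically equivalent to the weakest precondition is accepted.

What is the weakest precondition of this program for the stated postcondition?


Working backward. After the program, the postcondition e - 5 ≥ -9 must hold; in canonical form it is e ≥ -4.
Then branch requires e ≥ -4; else branch requires cnt ≥ -4.
Before the if: ((3*g ≥ 15 → g > -17) → e ≥ -4) ∧ ((¬(3*g ≥ 15 → g > -17)) → cnt ≥ -4)
Before skip: ((3*g ≥ 15 → g > -17) → e ≥ -4) ∧ ((¬(3*g ≥ 15 → g > -17)) → cnt ≥ -4)
Before e := cnt - 3: ((3*g ≥ 15 → g > -17) → cnt ≥ -1) ∧ ((¬(3*g ≥ 15 → g > -17)) → cnt ≥ -4)
Before cnt := 2*cnt: ((3*g ≥ 15 → g > -17) → 2*cnt ≥ -1) ∧ ((¬(3*g ≥ 15 → g > -17)) → 2*cnt ≥ -4)
Before g := cnt - 6: ((3*cnt ≥ 33 → cnt > -11) → 2*cnt ≥ -1) ∧ ((¬(3*cnt ≥ 33 → cnt > -11)) → 2*cnt ≥ -4)
Answer: WP = ((3*cnt ≥ 33 → cnt > -11) → 2*cnt ≥ -1) ∧ ((¬(3*cnt ≥ 33 → cnt > -11)) → 2*cnt ≥ -4)


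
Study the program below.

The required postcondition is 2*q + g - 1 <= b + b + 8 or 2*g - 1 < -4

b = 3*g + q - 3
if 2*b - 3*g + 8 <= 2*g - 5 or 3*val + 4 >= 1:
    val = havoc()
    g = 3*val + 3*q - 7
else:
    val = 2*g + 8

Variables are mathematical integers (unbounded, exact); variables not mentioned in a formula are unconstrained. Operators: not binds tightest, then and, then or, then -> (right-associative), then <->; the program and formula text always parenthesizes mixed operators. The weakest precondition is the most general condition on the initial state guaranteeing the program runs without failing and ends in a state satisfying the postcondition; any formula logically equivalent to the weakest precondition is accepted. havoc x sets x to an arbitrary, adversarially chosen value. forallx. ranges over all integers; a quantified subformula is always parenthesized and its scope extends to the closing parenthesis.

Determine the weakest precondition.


Working backward. After the program, the postcondition 2*q + g - 1 <= b + b + 8 or 2*g - 1 < -4 must hold; in canonical form it is g + 2*q <= 2*b + 9 or 2*g < -3.
Then branch requires forall val_1. (5*q + 3*val_1 <= 2*b + 16 or 6*q + 6*val_1 < 11); else branch requires g + 2*q <= 2*b + 9 or 2*g < -3.
Before the if: ((2*b <= 5*g - 13 or 3*val >= -3) -> (forall val_1. (5*q + 3*val_1 <= 2*b + 16 or 6*q + 6*val_1 < 11))) and ((not (2*b <= 5*g - 13 or 3*val >= -3)) -> (g + 2*q <= 2*b + 9 or 2*g < -3))
Before b := 3*g + q - 3: ((g + 2*q <= -7 or 3*val >= -3) -> (forall val_1. (3*q + 3*val_1 <= 6*g + 10 or 6*q + 6*val_1 < 11))) and ((not (g + 2*q <= -7 or 3*val >= -3)) -> (5*g >= -3 or 2*g < -3))
Answer: WP = ((g + 2*q <= -7 or 3*val >= -3) -> (forall val_1. (3*q + 3*val_1 <= 6*g + 10 or 6*q + 6*val_1 < 11))) and ((not (g + 2*q <= -7 or 3*val >= -3)) -> (5*g >= -3 or 2*g < -3))


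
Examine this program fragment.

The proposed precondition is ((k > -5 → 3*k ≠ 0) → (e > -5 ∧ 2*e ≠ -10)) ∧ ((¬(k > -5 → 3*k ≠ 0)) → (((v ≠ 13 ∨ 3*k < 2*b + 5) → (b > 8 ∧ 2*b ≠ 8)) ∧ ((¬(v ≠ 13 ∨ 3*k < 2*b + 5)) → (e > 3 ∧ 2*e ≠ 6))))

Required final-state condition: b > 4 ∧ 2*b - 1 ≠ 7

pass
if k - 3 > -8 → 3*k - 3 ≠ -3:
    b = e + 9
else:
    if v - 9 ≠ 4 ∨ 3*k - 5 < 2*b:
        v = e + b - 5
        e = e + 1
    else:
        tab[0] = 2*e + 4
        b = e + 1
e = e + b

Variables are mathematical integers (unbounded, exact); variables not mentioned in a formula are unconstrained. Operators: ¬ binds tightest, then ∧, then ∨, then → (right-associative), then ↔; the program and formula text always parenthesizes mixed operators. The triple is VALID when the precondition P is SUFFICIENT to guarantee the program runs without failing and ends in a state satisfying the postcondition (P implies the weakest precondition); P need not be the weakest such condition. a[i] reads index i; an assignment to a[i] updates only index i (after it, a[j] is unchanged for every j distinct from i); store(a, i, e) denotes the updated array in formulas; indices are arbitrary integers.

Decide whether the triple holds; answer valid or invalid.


Working backward. After the program, the postcondition b > 4 ∧ 2*b - 1 ≠ 7 must hold; in canonical form it is b > 4 ∧ 2*b ≠ 8.
Before e := e + b: b > 4 ∧ 2*b ≠ 8
Then branch requires e > -5 ∧ 2*e ≠ -10; else branch requires ((v ≠ 13 ∨ 3*k < 2*b + 5) → (b > 4 ∧ 2*b ≠ 8)) ∧ ((¬(v ≠ 13 ∨ 3*k < 2*b + 5)) → (e > 3 ∧ 2*e ≠ 6)).
Before the if: ((k > -5 → 3*k ≠ 0) → (e > -5 ∧ 2*e ≠ -10)) ∧ ((¬(k > -5 → 3*k ≠ 0)) → (((v ≠ 13 ∨ 3*k < 2*b + 5) → (b > 4 ∧ 2*b ≠ 8)) ∧ ((¬(v ≠ 13 ∨ 3*k < 2*b + 5)) → (e > 3 ∧ 2*e ≠ 6))))
Before skip: ((k > -5 → 3*k ≠ 0) → (e > -5 ∧ 2*e ≠ -10)) ∧ ((¬(k > -5 → 3*k ≠ 0)) → (((v ≠ 13 ∨ 3*k < 2*b + 5) → (b > 4 ∧ 2*b ≠ 8)) ∧ ((¬(v ≠ 13 ∨ 3*k < 2*b + 5)) → (e > 3 ∧ 2*e ≠ 6))))
The weakest precondition is ((k > -5 → 3*k ≠ 0) → (e > -5 ∧ 2*e ≠ -10)) ∧ ((¬(k > -5 → 3*k ≠ 0)) → (((v ≠ 13 ∨ 3*k < 2*b + 5) → (b > 4 ∧ 2*b ≠ 8)) ∧ ((¬(v ≠ 13 ∨ 3*k < 2*b + 5)) → (e > 3 ∧ 2*e ≠ 6)))).
Check whether ((k > -5 → 3*k ≠ 0) → (e > -5 ∧ 2*e ≠ -10)) ∧ ((¬(k > -5 → 3*k ≠ 0)) → (((v ≠ 13 ∨ 3*k < 2*b + 5) → (b > 8 ∧ 2*b ≠ 8)) ∧ ((¬(v ≠ 13 ∨ 3*k < 2*b + 5)) → (e > 3 ∧ 2*e ≠ 6)))) implies it.
Every state satisfying the precondition satisfies the weakest precondition: the implication holds.
Answer: valid


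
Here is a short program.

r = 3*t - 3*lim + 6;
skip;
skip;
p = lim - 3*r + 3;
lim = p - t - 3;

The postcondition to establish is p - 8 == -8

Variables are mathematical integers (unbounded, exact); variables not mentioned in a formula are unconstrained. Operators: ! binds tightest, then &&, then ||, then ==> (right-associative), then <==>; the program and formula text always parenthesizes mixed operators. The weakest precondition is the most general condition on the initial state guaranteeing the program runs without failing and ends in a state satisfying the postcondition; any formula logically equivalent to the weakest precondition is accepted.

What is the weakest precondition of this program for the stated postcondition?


Working backward. After the program, the postcondition p - 8 == -8 must hold; in canonical form it is p == 0.
Before lim := p - t - 3: p == 0
Before p := lim - 3*r + 3: lim == 3*r - 3
Before skip: lim == 3*r - 3
Before skip: lim == 3*r - 3
Before r := 3*t - 3*lim + 6: 10*lim == 9*t + 15
Answer: WP = 10*lim == 9*t + 15


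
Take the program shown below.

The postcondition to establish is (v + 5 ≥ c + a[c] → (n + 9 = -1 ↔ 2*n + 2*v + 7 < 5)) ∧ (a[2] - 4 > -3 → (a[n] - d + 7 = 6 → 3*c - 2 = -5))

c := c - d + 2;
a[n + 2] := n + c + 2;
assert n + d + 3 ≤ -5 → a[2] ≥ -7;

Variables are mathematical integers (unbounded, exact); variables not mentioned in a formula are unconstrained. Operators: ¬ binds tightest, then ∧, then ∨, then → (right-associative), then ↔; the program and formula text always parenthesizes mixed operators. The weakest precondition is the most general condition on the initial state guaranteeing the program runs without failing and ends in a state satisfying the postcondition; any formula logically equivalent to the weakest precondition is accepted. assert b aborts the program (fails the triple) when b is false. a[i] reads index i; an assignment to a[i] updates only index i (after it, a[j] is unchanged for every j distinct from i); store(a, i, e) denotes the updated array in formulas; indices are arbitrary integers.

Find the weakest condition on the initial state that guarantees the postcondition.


Working backward. After the program, the postcondition (v + 5 ≥ c + a[c] → (n + 9 = -1 ↔ 2*n + 2*v + 7 < 5)) ∧ (a[2] - 4 > -3 → (a[n] - d + 7 = 6 → 3*c - 2 = -5)) must hold; in canonical form it is (v ≥ a[c] + c - 5 → (n = -10 ↔ 2*n + 2*v < -2)) ∧ (a[2] > 1 → (a[n] = d - 1 → 3*c = -3)).
Before assert n + d + 3 ≤ -5 → a[2] ≥ -7: (d + n ≤ -8 → a[2] ≥ -7) ∧ (v ≥ a[c] + c - 5 → (n = -10 ↔ 2*n + 2*v < -2)) ∧ (a[2] > 1 → (a[n] = d - 1 → 3*c = -3))
Before a[n + 2] := n + c + 2: (d + n ≤ -8 → store(a, n + 2, c + n + 2)[2] ≥ -7) ∧ (v ≥ store(a, n + 2, c + n + 2)[c] + c - 5 → (n = -10 ↔ 2*n + 2*v < -2)) ∧ (store(a, n + 2, c + n + 2)[2] > 1 → (store(a, n + 2, c + n + 2)[n] = d - 1 → 3*c = -3))
Before c := c - d + 2: (d + n ≤ -8 → store(a, n + 2, c - d + n + 4)[2] ≥ -7) ∧ (d + v ≥ store(a, n + 2, c - d + n + 4)[c - d + 2] + c - 3 → (n = -10 ↔ 2*n + 2*v < -2)) ∧ (store(a, n + 2, c - d + n + 4)[2] > 1 → (store(a, n + 2, c - d + n + 4)[n] = d - 1 → 3*c = 3*d - 9))
Answer: WP = (d + n ≤ -8 → store(a, n + 2, c - d + n + 4)[2] ≥ -7) ∧ (d + v ≥ store(a, n + 2, c - d + n + 4)[c - d + 2] + c - 3 → (n = -10 ↔ 2*n + 2*v < -2)) ∧ (store(a, n + 2, c - d + n + 4)[2] > 1 → (store(a, n + 2, c - d + n + 4)[n] = d - 1 → 3*c = 3*d - 9))


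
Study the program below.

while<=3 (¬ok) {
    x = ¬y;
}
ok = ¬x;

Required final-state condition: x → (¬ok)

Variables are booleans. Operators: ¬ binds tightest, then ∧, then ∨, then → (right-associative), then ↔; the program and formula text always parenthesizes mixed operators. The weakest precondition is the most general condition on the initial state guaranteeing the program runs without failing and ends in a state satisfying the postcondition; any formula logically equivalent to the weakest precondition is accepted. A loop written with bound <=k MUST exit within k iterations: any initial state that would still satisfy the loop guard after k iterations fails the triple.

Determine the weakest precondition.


Working backward. After the program, x → (¬ok) must hold.
Before ok := ¬x: true
Before the loop (bound <=3), unroll the exhaustion recursion (WP_0 = exit-now case; WP_j = one more guarded iteration, up to j = 3):
  WP_0: ok
  WP_1: (¬ok) → ok
  WP_2: (¬ok) → ((¬ok) → ok)
  WP_3: (¬ok) → ((¬ok) → ((¬ok) → ok))
So before the loop: (¬ok) → ((¬ok) → ((¬ok) → ok))
Answer: WP = (¬ok) → ((¬ok) → ((¬ok) → ok))


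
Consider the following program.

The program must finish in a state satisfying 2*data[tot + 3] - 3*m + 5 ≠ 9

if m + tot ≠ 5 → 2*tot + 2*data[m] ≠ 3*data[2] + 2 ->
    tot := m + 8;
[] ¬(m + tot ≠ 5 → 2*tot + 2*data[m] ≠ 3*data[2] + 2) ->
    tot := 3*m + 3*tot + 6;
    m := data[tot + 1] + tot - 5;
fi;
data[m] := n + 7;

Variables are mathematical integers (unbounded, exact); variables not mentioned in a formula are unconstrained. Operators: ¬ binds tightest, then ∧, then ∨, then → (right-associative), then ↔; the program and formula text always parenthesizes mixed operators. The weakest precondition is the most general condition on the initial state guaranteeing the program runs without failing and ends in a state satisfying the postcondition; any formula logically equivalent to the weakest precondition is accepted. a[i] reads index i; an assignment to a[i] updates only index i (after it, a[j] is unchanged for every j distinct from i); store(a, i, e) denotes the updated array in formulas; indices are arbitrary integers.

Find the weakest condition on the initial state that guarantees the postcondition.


Working backward. After the program, the postcondition 2*data[tot + 3] - 3*m + 5 ≠ 9 must hold; in canonical form it is 2*data[tot + 3] ≠ 3*m + 4.
Before data[m] := n + 7: 2*store(data, m, n + 7)[tot + 3] ≠ 3*m + 4
Then branch requires 2*store(data, m, n + 7)[m + 11] ≠ 3*m + 4; else branch requires 2*store(data, data[3*m + 3*tot + 7] + 3*m + 3*tot + 1, n + 7)[3*m + 3*tot + 9] ≠ 3*data[3*m + 3*tot + 7] + 9*m + 9*tot + 7.
Before the if: ((m + tot ≠ 5 → 2*data[m] + 2*tot ≠ 3*data[2] + 2) → 2*store(data, m, n + 7)[m + 11] ≠ 3*m + 4) ∧ ((¬(m + tot ≠ 5 → 2*data[m] + 2*tot ≠ 3*data[2] + 2)) → 2*store(data, data[3*m + 3*tot + 7] + 3*m + 3*tot + 1, n + 7)[3*m + 3*tot + 9] ≠ 3*data[3*m + 3*tot + 7] + 9*m + 9*tot + 7)
Answer: WP = ((m + tot ≠ 5 → 2*data[m] + 2*tot ≠ 3*data[2] + 2) → 2*store(data, m, n + 7)[m + 11] ≠ 3*m + 4) ∧ ((¬(m + tot ≠ 5 → 2*data[m] + 2*tot ≠ 3*data[2] + 2)) → 2*store(data, data[3*m + 3*tot + 7] + 3*m + 3*tot + 1, n + 7)[3*m + 3*tot + 9] ≠ 3*data[3*m + 3*tot + 7] + 9*m + 9*tot + 7)


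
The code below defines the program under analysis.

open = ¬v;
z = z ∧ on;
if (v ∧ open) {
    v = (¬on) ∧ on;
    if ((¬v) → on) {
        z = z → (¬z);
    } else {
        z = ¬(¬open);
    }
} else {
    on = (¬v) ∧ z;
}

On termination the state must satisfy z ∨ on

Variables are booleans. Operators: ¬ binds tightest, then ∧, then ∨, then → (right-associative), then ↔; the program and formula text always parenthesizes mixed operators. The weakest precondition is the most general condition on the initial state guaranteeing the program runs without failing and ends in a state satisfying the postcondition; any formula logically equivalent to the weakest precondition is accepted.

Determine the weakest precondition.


Working backward. After the program, z ∨ on must hold.
Then branch requires (on → ((z → (¬z)) ∨ on)) ∧ ((¬on) → (open ∨ on)); else branch requires z ∨ ((¬v) ∧ z).
Before the if: ((v ∧ open) → ((on → ((z → (¬z)) ∨ on)) ∧ ((¬on) → (open ∨ on)))) ∧ ((¬(v ∧ open)) → (z ∨ ((¬v) ∧ z)))
Before z := z ∧ on: ((v ∧ open) → ((on → (((z ∧ on) → (¬(z ∧ on))) ∨ on)) ∧ ((¬on) → (open ∨ on)))) ∧ ((¬(v ∧ open)) → ((z ∧ on) ∨ ((¬v) ∧ z ∧ on)))
Before open := ¬v: (z ∧ on) ∨ ((¬v) ∧ z ∧ on)
Answer: WP = (z ∧ on) ∨ ((¬v) ∧ z ∧ on)


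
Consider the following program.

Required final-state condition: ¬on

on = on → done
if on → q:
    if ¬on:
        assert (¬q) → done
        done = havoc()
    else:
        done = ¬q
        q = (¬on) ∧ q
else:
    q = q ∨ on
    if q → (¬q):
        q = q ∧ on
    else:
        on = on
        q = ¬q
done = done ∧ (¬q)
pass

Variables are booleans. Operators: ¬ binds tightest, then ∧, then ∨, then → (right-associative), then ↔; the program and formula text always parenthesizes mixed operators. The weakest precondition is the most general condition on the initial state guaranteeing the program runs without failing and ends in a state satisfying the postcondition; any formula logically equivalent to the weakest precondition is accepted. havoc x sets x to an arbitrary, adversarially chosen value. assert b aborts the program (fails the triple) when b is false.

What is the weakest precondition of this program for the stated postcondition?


Working backward. After the program, ¬on must hold.
Before skip: ¬on
Before done := done ∧ (¬q): ¬on
Then branch requires ((¬on) → (((¬q) → done) ∧ (¬on))) ∧ (on → (¬on)); else branch requires (((q ∨ on) → (¬(q ∨ on))) → (¬on)) ∧ ((¬((q ∨ on) → (¬(q ∨ on)))) → (¬on)).
Before the if: ((on → q) → (((¬on) → (((¬q) → done) ∧ (¬on))) ∧ (on → (¬on)))) ∧ ((¬(on → q)) → ((((q ∨ on) → (¬(q ∨ on))) → (¬on)) ∧ ((¬((q ∨ on) → (¬(q ∨ on)))) → (¬on))))
Before on := on → done: (((on → done) → q) → (((¬(on → done)) → (((¬q) → done) ∧ (¬(on → done)))) ∧ ((on → done) → (¬(on → done))))) ∧ ((¬((on → done) → q)) → ((((q ∨ (on → done)) → (¬(q ∨ (on → done)))) → (¬(on → done))) ∧ ((¬((q ∨ (on → done)) → (¬(q ∨ (on → done))))) → (¬(on → done)))))
Answer: WP = (((on → done) → q) → (((¬(on → done)) → (((¬q) → done) ∧ (¬(on → done)))) ∧ ((on → done) → (¬(on → done))))) ∧ ((¬((on → done) → q)) → ((((q ∨ (on → done)) → (¬(q ∨ (on → done)))) → (¬(on → done))) ∧ ((¬((q ∨ (on → done)) → (¬(q ∨ (on → done))))) → (¬(on → done)))))


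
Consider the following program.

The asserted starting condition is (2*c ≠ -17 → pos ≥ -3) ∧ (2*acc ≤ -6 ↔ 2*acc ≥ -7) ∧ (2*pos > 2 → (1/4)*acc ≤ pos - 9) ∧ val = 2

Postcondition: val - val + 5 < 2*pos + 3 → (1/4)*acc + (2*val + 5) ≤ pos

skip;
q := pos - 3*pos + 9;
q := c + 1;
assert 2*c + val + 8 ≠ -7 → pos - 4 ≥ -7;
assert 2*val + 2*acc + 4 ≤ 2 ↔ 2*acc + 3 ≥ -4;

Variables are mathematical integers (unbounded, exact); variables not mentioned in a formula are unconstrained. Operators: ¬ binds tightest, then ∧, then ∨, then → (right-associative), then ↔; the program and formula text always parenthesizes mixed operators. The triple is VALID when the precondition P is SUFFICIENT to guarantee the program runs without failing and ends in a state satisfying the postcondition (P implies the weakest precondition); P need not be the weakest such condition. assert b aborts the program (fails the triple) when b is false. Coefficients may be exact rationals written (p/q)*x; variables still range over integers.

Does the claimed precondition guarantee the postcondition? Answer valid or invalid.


Working backward. After the program, the postcondition val - val + 5 < 2*pos + 3 → (1/4)*acc + (2*val + 5) ≤ pos must hold; in canonical form it is 2*pos > 2 → (1/4)*acc + 2*val ≤ pos - 5.
Before assert 2*val + 2*acc + 4 ≤ 2 ↔ 2*acc + 3 ≥ -4: (2*acc + 2*val ≤ -2 ↔ 2*acc ≥ -7) ∧ (2*pos > 2 → (1/4)*acc + 2*val ≤ pos - 5)
Before assert 2*c + val + 8 ≠ -7 → pos - 4 ≥ -7: (2*c + val ≠ -15 → pos ≥ -3) ∧ (2*acc + 2*val ≤ -2 ↔ 2*acc ≥ -7) ∧ (2*pos > 2 → (1/4)*acc + 2*val ≤ pos - 5)
Before q := c + 1: (2*c + val ≠ -15 → pos ≥ -3) ∧ (2*acc + 2*val ≤ -2 ↔ 2*acc ≥ -7) ∧ (2*pos > 2 → (1/4)*acc + 2*val ≤ pos - 5)
Before q := pos - 3*pos + 9: (2*c + val ≠ -15 → pos ≥ -3) ∧ (2*acc + 2*val ≤ -2 ↔ 2*acc ≥ -7) ∧ (2*pos > 2 → (1/4)*acc + 2*val ≤ pos - 5)
Before skip: (2*c + val ≠ -15 → pos ≥ -3) ∧ (2*acc + 2*val ≤ -2 ↔ 2*acc ≥ -7) ∧ (2*pos > 2 → (1/4)*acc + 2*val ≤ pos - 5)
The weakest precondition is (2*c + val ≠ -15 → pos ≥ -3) ∧ (2*acc + 2*val ≤ -2 ↔ 2*acc ≥ -7) ∧ (2*pos > 2 → (1/4)*acc + 2*val ≤ pos - 5).
Check whether (2*c ≠ -17 → pos ≥ -3) ∧ (2*acc ≤ -6 ↔ 2*acc ≥ -7) ∧ (2*pos > 2 → (1/4)*acc ≤ pos - 9) ∧ val = 2 implies it.
Every state satisfying the precondition satisfies the weakest precondition: the implication holds.
Answer: valid
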